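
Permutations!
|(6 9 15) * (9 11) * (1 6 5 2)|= 7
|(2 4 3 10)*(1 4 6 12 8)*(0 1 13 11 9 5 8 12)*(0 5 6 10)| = |(0 1 4 3)(2 10)(5 8 13 11 9 6)| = 12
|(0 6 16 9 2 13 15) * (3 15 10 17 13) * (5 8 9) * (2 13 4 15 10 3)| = 12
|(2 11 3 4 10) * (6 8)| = |(2 11 3 4 10)(6 8)| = 10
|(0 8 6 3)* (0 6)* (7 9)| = 2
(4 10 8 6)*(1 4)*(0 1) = (0 1 4 10 8 6) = [1, 4, 2, 3, 10, 5, 0, 7, 6, 9, 8]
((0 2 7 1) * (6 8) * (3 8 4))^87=((0 2 7 1)(3 8 6 4))^87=(0 1 7 2)(3 4 6 8)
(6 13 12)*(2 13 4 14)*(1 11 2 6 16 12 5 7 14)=(1 11 2 13 5 7 14 6 4)(12 16)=[0, 11, 13, 3, 1, 7, 4, 14, 8, 9, 10, 2, 16, 5, 6, 15, 12]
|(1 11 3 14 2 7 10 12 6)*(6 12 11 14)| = 8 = |(1 14 2 7 10 11 3 6)|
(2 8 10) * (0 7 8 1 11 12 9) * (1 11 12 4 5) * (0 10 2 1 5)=(0 7 8 2 11 4)(1 12 9 10)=[7, 12, 11, 3, 0, 5, 6, 8, 2, 10, 1, 4, 9]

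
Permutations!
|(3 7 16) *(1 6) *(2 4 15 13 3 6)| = 9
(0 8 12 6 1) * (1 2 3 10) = (0 8 12 6 2 3 10 1) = [8, 0, 3, 10, 4, 5, 2, 7, 12, 9, 1, 11, 6]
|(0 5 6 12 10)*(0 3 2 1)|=8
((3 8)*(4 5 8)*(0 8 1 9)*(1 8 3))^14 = (9)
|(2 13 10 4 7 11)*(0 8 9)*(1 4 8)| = |(0 1 4 7 11 2 13 10 8 9)| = 10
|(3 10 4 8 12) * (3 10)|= |(4 8 12 10)|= 4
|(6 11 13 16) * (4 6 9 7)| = |(4 6 11 13 16 9 7)| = 7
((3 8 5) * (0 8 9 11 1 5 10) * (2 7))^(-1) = ((0 8 10)(1 5 3 9 11)(2 7))^(-1) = (0 10 8)(1 11 9 3 5)(2 7)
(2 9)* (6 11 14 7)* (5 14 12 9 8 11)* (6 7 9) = (2 8 11 12 6 5 14 9) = [0, 1, 8, 3, 4, 14, 5, 7, 11, 2, 10, 12, 6, 13, 9]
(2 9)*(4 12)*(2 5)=[0, 1, 9, 3, 12, 2, 6, 7, 8, 5, 10, 11, 4]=(2 9 5)(4 12)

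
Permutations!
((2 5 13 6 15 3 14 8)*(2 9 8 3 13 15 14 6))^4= (15)(3 6 14)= ((2 5 15 13)(3 6 14)(8 9))^4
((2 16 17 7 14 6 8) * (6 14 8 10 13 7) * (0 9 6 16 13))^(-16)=((0 9 6 10)(2 13 7 8)(16 17))^(-16)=(17)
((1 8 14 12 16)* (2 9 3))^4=(1 16 12 14 8)(2 9 3)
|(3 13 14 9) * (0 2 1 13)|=7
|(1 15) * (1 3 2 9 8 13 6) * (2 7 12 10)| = 11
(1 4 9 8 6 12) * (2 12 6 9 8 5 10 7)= (1 4 8 9 5 10 7 2 12)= [0, 4, 12, 3, 8, 10, 6, 2, 9, 5, 7, 11, 1]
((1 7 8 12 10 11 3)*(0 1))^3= (0 8 11 1 12 3 7 10)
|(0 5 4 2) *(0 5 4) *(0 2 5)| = 4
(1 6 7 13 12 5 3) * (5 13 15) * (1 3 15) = (1 6 7)(5 15)(12 13) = [0, 6, 2, 3, 4, 15, 7, 1, 8, 9, 10, 11, 13, 12, 14, 5]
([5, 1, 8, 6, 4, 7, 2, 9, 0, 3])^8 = (9)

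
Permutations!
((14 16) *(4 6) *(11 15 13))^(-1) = ((4 6)(11 15 13)(14 16))^(-1) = (4 6)(11 13 15)(14 16)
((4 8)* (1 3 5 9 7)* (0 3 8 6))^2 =(0 5 7 8 6 3 9 1 4)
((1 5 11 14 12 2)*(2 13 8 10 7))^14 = (1 12 7 11 8)(2 14 10 5 13)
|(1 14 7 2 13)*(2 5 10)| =7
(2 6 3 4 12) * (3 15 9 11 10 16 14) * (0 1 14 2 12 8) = [1, 14, 6, 4, 8, 5, 15, 7, 0, 11, 16, 10, 12, 13, 3, 9, 2] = (0 1 14 3 4 8)(2 6 15 9 11 10 16)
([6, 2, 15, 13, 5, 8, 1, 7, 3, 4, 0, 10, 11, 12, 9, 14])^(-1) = (0 10 11 12 13 3 8 5 4 9 14 15 2 1 6)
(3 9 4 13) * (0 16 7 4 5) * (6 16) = (0 6 16 7 4 13 3 9 5) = [6, 1, 2, 9, 13, 0, 16, 4, 8, 5, 10, 11, 12, 3, 14, 15, 7]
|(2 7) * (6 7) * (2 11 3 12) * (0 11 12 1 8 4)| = |(0 11 3 1 8 4)(2 6 7 12)| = 12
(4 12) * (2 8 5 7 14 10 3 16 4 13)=(2 8 5 7 14 10 3 16 4 12 13)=[0, 1, 8, 16, 12, 7, 6, 14, 5, 9, 3, 11, 13, 2, 10, 15, 4]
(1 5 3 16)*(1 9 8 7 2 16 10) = [0, 5, 16, 10, 4, 3, 6, 2, 7, 8, 1, 11, 12, 13, 14, 15, 9] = (1 5 3 10)(2 16 9 8 7)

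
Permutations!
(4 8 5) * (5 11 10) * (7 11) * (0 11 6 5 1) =(0 11 10 1)(4 8 7 6 5) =[11, 0, 2, 3, 8, 4, 5, 6, 7, 9, 1, 10]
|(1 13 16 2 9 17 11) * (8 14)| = |(1 13 16 2 9 17 11)(8 14)| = 14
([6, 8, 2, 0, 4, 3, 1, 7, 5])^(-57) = [8, 3, 2, 1, 4, 6, 5, 7, 0]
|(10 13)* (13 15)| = |(10 15 13)| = 3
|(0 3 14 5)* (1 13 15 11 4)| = |(0 3 14 5)(1 13 15 11 4)| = 20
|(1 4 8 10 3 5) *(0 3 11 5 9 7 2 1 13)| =|(0 3 9 7 2 1 4 8 10 11 5 13)| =12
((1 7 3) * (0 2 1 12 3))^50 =(12)(0 1)(2 7)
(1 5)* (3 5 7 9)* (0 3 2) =(0 3 5 1 7 9 2) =[3, 7, 0, 5, 4, 1, 6, 9, 8, 2]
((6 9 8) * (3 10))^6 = ((3 10)(6 9 8))^6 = (10)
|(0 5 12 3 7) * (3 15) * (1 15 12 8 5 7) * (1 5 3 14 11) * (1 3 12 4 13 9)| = |(0 7)(1 15 14 11 3 5 8 12 4 13 9)| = 22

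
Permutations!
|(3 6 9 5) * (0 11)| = 4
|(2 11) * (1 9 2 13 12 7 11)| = |(1 9 2)(7 11 13 12)| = 12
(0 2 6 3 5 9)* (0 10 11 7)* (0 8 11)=(0 2 6 3 5 9 10)(7 8 11)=[2, 1, 6, 5, 4, 9, 3, 8, 11, 10, 0, 7]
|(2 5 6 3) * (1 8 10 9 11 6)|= |(1 8 10 9 11 6 3 2 5)|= 9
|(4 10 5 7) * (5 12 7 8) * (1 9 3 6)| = 4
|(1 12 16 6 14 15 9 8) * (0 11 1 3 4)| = 12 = |(0 11 1 12 16 6 14 15 9 8 3 4)|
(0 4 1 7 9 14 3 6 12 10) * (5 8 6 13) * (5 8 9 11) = [4, 7, 2, 13, 1, 9, 12, 11, 6, 14, 0, 5, 10, 8, 3] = (0 4 1 7 11 5 9 14 3 13 8 6 12 10)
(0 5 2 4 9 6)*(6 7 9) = (0 5 2 4 6)(7 9) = [5, 1, 4, 3, 6, 2, 0, 9, 8, 7]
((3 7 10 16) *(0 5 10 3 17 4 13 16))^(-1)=((0 5 10)(3 7)(4 13 16 17))^(-1)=(0 10 5)(3 7)(4 17 16 13)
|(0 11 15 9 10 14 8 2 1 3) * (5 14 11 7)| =8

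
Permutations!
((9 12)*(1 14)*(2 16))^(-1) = ((1 14)(2 16)(9 12))^(-1) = (1 14)(2 16)(9 12)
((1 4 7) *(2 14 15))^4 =(1 4 7)(2 14 15)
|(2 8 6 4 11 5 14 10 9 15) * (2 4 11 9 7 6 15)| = 30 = |(2 8 15 4 9)(5 14 10 7 6 11)|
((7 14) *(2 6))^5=(2 6)(7 14)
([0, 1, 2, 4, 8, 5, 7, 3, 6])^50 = (8)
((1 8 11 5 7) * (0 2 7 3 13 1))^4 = ((0 2 7)(1 8 11 5 3 13))^4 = (0 2 7)(1 3 11)(5 8 13)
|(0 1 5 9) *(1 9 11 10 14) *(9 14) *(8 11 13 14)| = 20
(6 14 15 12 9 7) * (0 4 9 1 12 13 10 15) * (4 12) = (0 12 1 4 9 7 6 14)(10 15 13) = [12, 4, 2, 3, 9, 5, 14, 6, 8, 7, 15, 11, 1, 10, 0, 13]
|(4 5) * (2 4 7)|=4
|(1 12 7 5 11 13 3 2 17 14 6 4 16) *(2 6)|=30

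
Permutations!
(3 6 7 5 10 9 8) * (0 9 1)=(0 9 8 3 6 7 5 10 1)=[9, 0, 2, 6, 4, 10, 7, 5, 3, 8, 1]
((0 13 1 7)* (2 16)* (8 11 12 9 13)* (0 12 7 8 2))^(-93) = (16)(1 9 7 8 13 12 11) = ((0 2 16)(1 8 11 7 12 9 13))^(-93)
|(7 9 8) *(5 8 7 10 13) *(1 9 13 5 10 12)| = 8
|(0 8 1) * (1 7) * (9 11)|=4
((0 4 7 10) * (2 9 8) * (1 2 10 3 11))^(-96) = ((0 4 7 3 11 1 2 9 8 10))^(-96) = (0 11 8 7 2)(1 10 3 9 4)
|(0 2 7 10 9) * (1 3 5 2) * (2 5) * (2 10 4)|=15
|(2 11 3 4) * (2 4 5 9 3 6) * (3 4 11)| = 7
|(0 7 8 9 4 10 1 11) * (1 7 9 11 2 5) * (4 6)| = |(0 9 6 4 10 7 8 11)(1 2 5)| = 24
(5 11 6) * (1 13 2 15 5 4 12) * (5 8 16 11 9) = (1 13 2 15 8 16 11 6 4 12)(5 9) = [0, 13, 15, 3, 12, 9, 4, 7, 16, 5, 10, 6, 1, 2, 14, 8, 11]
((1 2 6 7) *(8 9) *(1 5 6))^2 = ((1 2)(5 6 7)(8 9))^2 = (9)(5 7 6)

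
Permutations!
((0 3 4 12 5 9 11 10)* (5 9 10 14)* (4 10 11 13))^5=((0 3 10)(4 12 9 13)(5 11 14))^5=(0 10 3)(4 12 9 13)(5 14 11)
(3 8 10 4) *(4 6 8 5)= (3 5 4)(6 8 10)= [0, 1, 2, 5, 3, 4, 8, 7, 10, 9, 6]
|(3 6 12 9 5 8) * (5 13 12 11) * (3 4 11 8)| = |(3 6 8 4 11 5)(9 13 12)| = 6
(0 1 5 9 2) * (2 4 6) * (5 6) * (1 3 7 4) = (0 3 7 4 5 9 1 6 2) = [3, 6, 0, 7, 5, 9, 2, 4, 8, 1]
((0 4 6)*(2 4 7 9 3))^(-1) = (0 6 4 2 3 9 7)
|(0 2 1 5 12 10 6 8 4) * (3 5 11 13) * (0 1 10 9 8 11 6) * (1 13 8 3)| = |(0 2 10)(1 6 11 8 4 13)(3 5 12 9)| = 12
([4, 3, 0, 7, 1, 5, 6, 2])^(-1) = [2, 4, 7, 1, 0, 5, 6, 3]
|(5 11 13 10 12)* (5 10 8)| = 4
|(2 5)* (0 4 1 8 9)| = 10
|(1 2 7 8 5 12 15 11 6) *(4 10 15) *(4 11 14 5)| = |(1 2 7 8 4 10 15 14 5 12 11 6)| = 12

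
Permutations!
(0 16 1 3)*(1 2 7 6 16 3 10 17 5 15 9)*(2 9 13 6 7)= (0 3)(1 10 17 5 15 13 6 16 9)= [3, 10, 2, 0, 4, 15, 16, 7, 8, 1, 17, 11, 12, 6, 14, 13, 9, 5]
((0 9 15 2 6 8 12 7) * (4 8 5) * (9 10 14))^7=((0 10 14 9 15 2 6 5 4 8 12 7))^7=(0 5 14 8 15 7 6 10 4 9 12 2)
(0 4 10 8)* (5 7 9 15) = [4, 1, 2, 3, 10, 7, 6, 9, 0, 15, 8, 11, 12, 13, 14, 5] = (0 4 10 8)(5 7 9 15)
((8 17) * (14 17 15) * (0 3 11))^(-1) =((0 3 11)(8 15 14 17))^(-1) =(0 11 3)(8 17 14 15)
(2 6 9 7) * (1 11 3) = (1 11 3)(2 6 9 7) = [0, 11, 6, 1, 4, 5, 9, 2, 8, 7, 10, 3]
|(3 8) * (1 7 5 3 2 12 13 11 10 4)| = 11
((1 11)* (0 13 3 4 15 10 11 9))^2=(0 3 15 11 9 13 4 10 1)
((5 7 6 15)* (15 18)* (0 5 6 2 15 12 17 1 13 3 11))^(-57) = (0 17 2 3 18 5 1 15 11 12 7 13 6)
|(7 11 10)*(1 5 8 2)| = 12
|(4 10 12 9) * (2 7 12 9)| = |(2 7 12)(4 10 9)| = 3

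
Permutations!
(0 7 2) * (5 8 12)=(0 7 2)(5 8 12)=[7, 1, 0, 3, 4, 8, 6, 2, 12, 9, 10, 11, 5]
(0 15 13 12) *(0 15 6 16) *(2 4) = [6, 1, 4, 3, 2, 5, 16, 7, 8, 9, 10, 11, 15, 12, 14, 13, 0] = (0 6 16)(2 4)(12 15 13)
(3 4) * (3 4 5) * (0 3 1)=(0 3 5 1)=[3, 0, 2, 5, 4, 1]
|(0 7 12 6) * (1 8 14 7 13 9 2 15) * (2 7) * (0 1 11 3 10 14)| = 24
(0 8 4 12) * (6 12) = [8, 1, 2, 3, 6, 5, 12, 7, 4, 9, 10, 11, 0] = (0 8 4 6 12)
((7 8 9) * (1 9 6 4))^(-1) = (1 4 6 8 7 9)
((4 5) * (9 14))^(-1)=((4 5)(9 14))^(-1)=(4 5)(9 14)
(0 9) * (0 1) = (0 9 1) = [9, 0, 2, 3, 4, 5, 6, 7, 8, 1]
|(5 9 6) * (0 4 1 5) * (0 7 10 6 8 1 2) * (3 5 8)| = 6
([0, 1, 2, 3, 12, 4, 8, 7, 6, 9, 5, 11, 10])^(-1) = [0, 1, 2, 3, 5, 10, 8, 7, 6, 9, 12, 11, 4]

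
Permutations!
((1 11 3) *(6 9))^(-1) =(1 3 11)(6 9)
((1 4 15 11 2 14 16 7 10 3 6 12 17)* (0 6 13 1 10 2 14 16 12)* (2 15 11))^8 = ((0 6)(1 4 11 14 12 17 10 3 13)(2 16 7 15))^8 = (1 13 3 10 17 12 14 11 4)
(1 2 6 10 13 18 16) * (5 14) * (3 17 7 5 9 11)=(1 2 6 10 13 18 16)(3 17 7 5 14 9 11)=[0, 2, 6, 17, 4, 14, 10, 5, 8, 11, 13, 3, 12, 18, 9, 15, 1, 7, 16]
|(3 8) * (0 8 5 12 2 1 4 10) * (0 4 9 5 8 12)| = |(0 12 2 1 9 5)(3 8)(4 10)| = 6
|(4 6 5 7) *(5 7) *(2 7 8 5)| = 6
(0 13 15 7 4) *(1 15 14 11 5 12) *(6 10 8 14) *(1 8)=(0 13 6 10 1 15 7 4)(5 12 8 14 11)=[13, 15, 2, 3, 0, 12, 10, 4, 14, 9, 1, 5, 8, 6, 11, 7]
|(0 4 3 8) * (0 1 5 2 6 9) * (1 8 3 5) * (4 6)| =3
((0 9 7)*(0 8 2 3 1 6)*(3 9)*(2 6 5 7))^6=(9)(0 6 8 7 5 1 3)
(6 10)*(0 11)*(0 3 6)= (0 11 3 6 10)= [11, 1, 2, 6, 4, 5, 10, 7, 8, 9, 0, 3]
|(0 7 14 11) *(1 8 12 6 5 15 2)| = 28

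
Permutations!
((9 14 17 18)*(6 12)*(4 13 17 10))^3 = ((4 13 17 18 9 14 10)(6 12))^3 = (4 18 10 17 14 13 9)(6 12)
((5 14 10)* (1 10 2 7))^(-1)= ((1 10 5 14 2 7))^(-1)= (1 7 2 14 5 10)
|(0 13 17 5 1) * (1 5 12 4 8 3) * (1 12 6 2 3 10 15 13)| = |(0 1)(2 3 12 4 8 10 15 13 17 6)| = 10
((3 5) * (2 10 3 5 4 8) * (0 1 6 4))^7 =(0 3 10 2 8 4 6 1)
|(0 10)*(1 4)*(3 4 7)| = 4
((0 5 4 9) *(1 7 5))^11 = (0 9 4 5 7 1)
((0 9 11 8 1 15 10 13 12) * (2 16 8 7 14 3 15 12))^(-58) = (0 1 16 13 15 14 11)(2 10 3 7 9 12 8)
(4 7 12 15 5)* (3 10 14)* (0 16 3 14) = (0 16 3 10)(4 7 12 15 5) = [16, 1, 2, 10, 7, 4, 6, 12, 8, 9, 0, 11, 15, 13, 14, 5, 3]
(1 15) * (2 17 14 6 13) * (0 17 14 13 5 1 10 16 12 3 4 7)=[17, 15, 14, 4, 7, 1, 5, 0, 8, 9, 16, 11, 3, 2, 6, 10, 12, 13]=(0 17 13 2 14 6 5 1 15 10 16 12 3 4 7)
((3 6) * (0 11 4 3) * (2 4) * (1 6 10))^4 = (0 3)(1 2)(4 6)(10 11)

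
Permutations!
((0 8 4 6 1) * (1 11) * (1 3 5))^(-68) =(0 11)(1 6)(3 8)(4 5)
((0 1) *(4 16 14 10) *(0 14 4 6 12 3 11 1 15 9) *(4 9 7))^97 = ((0 15 7 4 16 9)(1 14 10 6 12 3 11))^97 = (0 15 7 4 16 9)(1 11 3 12 6 10 14)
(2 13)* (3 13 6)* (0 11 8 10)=[11, 1, 6, 13, 4, 5, 3, 7, 10, 9, 0, 8, 12, 2]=(0 11 8 10)(2 6 3 13)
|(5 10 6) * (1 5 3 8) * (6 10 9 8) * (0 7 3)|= |(10)(0 7 3 6)(1 5 9 8)|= 4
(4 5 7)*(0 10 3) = (0 10 3)(4 5 7) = [10, 1, 2, 0, 5, 7, 6, 4, 8, 9, 3]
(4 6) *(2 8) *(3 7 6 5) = (2 8)(3 7 6 4 5) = [0, 1, 8, 7, 5, 3, 4, 6, 2]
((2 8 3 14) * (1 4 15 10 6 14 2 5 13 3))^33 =(15)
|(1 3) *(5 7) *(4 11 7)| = 4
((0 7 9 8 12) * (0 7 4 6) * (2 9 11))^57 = (2 12)(7 9)(8 11)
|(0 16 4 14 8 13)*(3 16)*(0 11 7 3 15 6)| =|(0 15 6)(3 16 4 14 8 13 11 7)| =24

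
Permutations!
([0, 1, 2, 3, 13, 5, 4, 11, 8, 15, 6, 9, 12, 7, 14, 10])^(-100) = (4 9)(6 11)(7 10)(13 15)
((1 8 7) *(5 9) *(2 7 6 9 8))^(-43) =(1 7 2)(5 8 6 9)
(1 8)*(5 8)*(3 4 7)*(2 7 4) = (1 5 8)(2 7 3) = [0, 5, 7, 2, 4, 8, 6, 3, 1]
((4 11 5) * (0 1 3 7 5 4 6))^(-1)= (0 6 5 7 3 1)(4 11)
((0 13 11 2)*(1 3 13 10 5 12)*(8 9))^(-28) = (0 2 11 13 3 1 12 5 10)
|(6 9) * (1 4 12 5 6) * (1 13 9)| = |(1 4 12 5 6)(9 13)| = 10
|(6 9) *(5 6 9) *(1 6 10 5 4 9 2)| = 10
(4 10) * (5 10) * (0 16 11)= (0 16 11)(4 5 10)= [16, 1, 2, 3, 5, 10, 6, 7, 8, 9, 4, 0, 12, 13, 14, 15, 11]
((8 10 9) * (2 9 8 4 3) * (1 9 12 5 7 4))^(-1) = (1 9)(2 3 4 7 5 12)(8 10)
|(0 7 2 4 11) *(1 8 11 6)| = |(0 7 2 4 6 1 8 11)| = 8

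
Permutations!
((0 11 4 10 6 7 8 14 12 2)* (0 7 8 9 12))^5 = ((0 11 4 10 6 8 14)(2 7 9 12))^5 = (0 8 10 11 14 6 4)(2 7 9 12)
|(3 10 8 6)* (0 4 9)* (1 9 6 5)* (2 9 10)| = 12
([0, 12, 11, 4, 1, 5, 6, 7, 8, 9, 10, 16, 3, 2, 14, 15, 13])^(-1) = (1 4 3 12)(2 13 16 11)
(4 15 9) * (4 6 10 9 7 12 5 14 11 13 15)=(5 14 11 13 15 7 12)(6 10 9)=[0, 1, 2, 3, 4, 14, 10, 12, 8, 6, 9, 13, 5, 15, 11, 7]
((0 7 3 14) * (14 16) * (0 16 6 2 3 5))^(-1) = ((0 7 5)(2 3 6)(14 16))^(-1) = (0 5 7)(2 6 3)(14 16)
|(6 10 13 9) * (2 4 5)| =|(2 4 5)(6 10 13 9)| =12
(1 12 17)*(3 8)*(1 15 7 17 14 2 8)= (1 12 14 2 8 3)(7 17 15)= [0, 12, 8, 1, 4, 5, 6, 17, 3, 9, 10, 11, 14, 13, 2, 7, 16, 15]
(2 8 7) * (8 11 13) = (2 11 13 8 7) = [0, 1, 11, 3, 4, 5, 6, 2, 7, 9, 10, 13, 12, 8]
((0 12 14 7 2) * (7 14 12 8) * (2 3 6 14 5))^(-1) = (0 2 5 14 6 3 7 8)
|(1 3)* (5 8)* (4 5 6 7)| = 10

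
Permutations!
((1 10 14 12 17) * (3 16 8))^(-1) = (1 17 12 14 10)(3 8 16)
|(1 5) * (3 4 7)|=|(1 5)(3 4 7)|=6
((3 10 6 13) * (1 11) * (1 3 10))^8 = ((1 11 3)(6 13 10))^8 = (1 3 11)(6 10 13)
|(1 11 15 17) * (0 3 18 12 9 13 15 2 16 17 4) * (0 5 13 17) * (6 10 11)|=|(0 3 18 12 9 17 1 6 10 11 2 16)(4 5 13 15)|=12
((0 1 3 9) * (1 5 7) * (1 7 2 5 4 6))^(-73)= (0 9 3 1 6 4)(2 5)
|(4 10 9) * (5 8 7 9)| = |(4 10 5 8 7 9)| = 6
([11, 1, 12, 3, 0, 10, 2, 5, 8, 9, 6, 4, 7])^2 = [4, 1, 7, 3, 11, 6, 12, 10, 8, 9, 2, 0, 5]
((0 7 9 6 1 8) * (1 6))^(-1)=(0 8 1 9 7)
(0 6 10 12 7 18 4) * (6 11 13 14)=(0 11 13 14 6 10 12 7 18 4)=[11, 1, 2, 3, 0, 5, 10, 18, 8, 9, 12, 13, 7, 14, 6, 15, 16, 17, 4]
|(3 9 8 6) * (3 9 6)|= 4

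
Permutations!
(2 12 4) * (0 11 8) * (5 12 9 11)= (0 5 12 4 2 9 11 8)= [5, 1, 9, 3, 2, 12, 6, 7, 0, 11, 10, 8, 4]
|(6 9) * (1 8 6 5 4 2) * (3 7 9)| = |(1 8 6 3 7 9 5 4 2)| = 9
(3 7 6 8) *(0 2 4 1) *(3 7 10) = (0 2 4 1)(3 10)(6 8 7) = [2, 0, 4, 10, 1, 5, 8, 6, 7, 9, 3]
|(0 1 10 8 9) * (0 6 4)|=|(0 1 10 8 9 6 4)|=7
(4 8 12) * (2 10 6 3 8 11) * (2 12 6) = (2 10)(3 8 6)(4 11 12) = [0, 1, 10, 8, 11, 5, 3, 7, 6, 9, 2, 12, 4]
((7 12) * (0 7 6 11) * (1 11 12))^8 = (12)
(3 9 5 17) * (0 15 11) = (0 15 11)(3 9 5 17) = [15, 1, 2, 9, 4, 17, 6, 7, 8, 5, 10, 0, 12, 13, 14, 11, 16, 3]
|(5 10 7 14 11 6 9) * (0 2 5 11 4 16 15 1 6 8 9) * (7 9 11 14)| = |(0 2 5 10 9 14 4 16 15 1 6)(8 11)| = 22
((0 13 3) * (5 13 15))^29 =(0 3 13 5 15)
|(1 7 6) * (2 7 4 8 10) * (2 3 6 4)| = |(1 2 7 4 8 10 3 6)| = 8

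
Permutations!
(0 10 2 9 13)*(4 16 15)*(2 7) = [10, 1, 9, 3, 16, 5, 6, 2, 8, 13, 7, 11, 12, 0, 14, 4, 15] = (0 10 7 2 9 13)(4 16 15)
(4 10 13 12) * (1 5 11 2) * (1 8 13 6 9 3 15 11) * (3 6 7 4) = (1 5)(2 8 13 12 3 15 11)(4 10 7)(6 9) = [0, 5, 8, 15, 10, 1, 9, 4, 13, 6, 7, 2, 3, 12, 14, 11]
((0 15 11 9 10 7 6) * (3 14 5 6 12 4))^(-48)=(15)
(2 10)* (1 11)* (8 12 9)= (1 11)(2 10)(8 12 9)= [0, 11, 10, 3, 4, 5, 6, 7, 12, 8, 2, 1, 9]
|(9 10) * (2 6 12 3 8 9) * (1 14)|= |(1 14)(2 6 12 3 8 9 10)|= 14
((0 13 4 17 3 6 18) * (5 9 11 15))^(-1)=(0 18 6 3 17 4 13)(5 15 11 9)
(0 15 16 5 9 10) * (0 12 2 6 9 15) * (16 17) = (2 6 9 10 12)(5 15 17 16) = [0, 1, 6, 3, 4, 15, 9, 7, 8, 10, 12, 11, 2, 13, 14, 17, 5, 16]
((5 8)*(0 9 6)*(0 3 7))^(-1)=(0 7 3 6 9)(5 8)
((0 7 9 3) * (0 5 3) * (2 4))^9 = ((0 7 9)(2 4)(3 5))^9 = (9)(2 4)(3 5)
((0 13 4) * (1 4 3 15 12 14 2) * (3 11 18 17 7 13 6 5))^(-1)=((0 6 5 3 15 12 14 2 1 4)(7 13 11 18 17))^(-1)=(0 4 1 2 14 12 15 3 5 6)(7 17 18 11 13)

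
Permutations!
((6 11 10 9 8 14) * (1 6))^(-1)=(1 14 8 9 10 11 6)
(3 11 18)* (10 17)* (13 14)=[0, 1, 2, 11, 4, 5, 6, 7, 8, 9, 17, 18, 12, 14, 13, 15, 16, 10, 3]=(3 11 18)(10 17)(13 14)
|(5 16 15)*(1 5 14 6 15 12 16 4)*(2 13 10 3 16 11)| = 21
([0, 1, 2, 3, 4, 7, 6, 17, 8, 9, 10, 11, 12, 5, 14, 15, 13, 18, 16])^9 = (5 18)(7 16)(13 17)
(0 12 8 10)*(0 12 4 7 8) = (0 4 7 8 10 12) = [4, 1, 2, 3, 7, 5, 6, 8, 10, 9, 12, 11, 0]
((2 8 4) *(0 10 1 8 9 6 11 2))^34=(0 4 8 1 10)(2 6)(9 11)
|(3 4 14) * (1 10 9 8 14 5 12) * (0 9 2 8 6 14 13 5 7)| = |(0 9 6 14 3 4 7)(1 10 2 8 13 5 12)| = 7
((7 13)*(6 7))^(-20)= (6 7 13)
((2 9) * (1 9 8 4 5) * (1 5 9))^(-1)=(2 9 4 8)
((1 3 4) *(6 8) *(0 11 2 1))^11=(0 4 3 1 2 11)(6 8)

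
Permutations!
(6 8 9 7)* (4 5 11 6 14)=(4 5 11 6 8 9 7 14)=[0, 1, 2, 3, 5, 11, 8, 14, 9, 7, 10, 6, 12, 13, 4]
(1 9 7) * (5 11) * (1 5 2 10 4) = (1 9 7 5 11 2 10 4) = [0, 9, 10, 3, 1, 11, 6, 5, 8, 7, 4, 2]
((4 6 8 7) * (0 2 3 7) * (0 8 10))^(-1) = ((0 2 3 7 4 6 10))^(-1) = (0 10 6 4 7 3 2)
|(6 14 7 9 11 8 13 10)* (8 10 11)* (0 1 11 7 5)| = 28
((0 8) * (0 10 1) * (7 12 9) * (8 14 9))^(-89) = (0 1 10 8 12 7 9 14)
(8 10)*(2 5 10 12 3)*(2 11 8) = (2 5 10)(3 11 8 12) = [0, 1, 5, 11, 4, 10, 6, 7, 12, 9, 2, 8, 3]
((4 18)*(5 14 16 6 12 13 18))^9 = (4 5 14 16 6 12 13 18)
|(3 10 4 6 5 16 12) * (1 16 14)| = 9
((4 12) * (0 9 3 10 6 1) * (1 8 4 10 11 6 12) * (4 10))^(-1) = ((0 9 3 11 6 8 10 12 4 1))^(-1) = (0 1 4 12 10 8 6 11 3 9)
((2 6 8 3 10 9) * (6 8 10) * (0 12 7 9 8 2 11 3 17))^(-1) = ((0 12 7 9 11 3 6 10 8 17))^(-1) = (0 17 8 10 6 3 11 9 7 12)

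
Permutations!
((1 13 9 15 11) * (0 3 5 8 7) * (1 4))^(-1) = ((0 3 5 8 7)(1 13 9 15 11 4))^(-1) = (0 7 8 5 3)(1 4 11 15 9 13)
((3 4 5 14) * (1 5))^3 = (1 3 5 4 14)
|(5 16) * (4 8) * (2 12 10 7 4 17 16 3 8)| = 5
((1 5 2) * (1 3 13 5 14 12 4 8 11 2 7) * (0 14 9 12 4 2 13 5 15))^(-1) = (0 15 13 11 8 4 14)(1 7 5 3 2 12 9)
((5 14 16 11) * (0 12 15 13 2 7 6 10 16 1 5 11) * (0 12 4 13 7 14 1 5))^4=(0 14 4 5 13 1 2)(6 15 16)(7 12 10)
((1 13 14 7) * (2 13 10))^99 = (1 13)(2 7)(10 14)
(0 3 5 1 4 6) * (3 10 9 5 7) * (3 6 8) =[10, 4, 2, 7, 8, 1, 0, 6, 3, 5, 9] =(0 10 9 5 1 4 8 3 7 6)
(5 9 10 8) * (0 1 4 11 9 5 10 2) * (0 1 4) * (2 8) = [4, 0, 1, 3, 11, 5, 6, 7, 10, 8, 2, 9] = (0 4 11 9 8 10 2 1)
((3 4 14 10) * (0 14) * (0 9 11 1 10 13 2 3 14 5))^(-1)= ((0 5)(1 10 14 13 2 3 4 9 11))^(-1)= (0 5)(1 11 9 4 3 2 13 14 10)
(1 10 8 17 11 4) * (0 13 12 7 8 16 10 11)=(0 13 12 7 8 17)(1 11 4)(10 16)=[13, 11, 2, 3, 1, 5, 6, 8, 17, 9, 16, 4, 7, 12, 14, 15, 10, 0]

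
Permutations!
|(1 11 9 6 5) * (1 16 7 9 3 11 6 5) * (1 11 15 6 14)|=|(1 14)(3 15 6 11)(5 16 7 9)|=4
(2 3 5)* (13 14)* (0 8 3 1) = (0 8 3 5 2 1)(13 14) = [8, 0, 1, 5, 4, 2, 6, 7, 3, 9, 10, 11, 12, 14, 13]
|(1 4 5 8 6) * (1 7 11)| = |(1 4 5 8 6 7 11)| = 7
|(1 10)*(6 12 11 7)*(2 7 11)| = |(1 10)(2 7 6 12)| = 4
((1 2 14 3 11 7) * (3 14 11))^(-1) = ((14)(1 2 11 7))^(-1) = (14)(1 7 11 2)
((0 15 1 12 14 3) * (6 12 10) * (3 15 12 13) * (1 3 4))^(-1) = ((0 12 14 15 3)(1 10 6 13 4))^(-1) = (0 3 15 14 12)(1 4 13 6 10)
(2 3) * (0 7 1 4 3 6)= (0 7 1 4 3 2 6)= [7, 4, 6, 2, 3, 5, 0, 1]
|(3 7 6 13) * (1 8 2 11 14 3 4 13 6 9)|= 8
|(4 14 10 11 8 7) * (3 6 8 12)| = |(3 6 8 7 4 14 10 11 12)| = 9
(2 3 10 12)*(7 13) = (2 3 10 12)(7 13) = [0, 1, 3, 10, 4, 5, 6, 13, 8, 9, 12, 11, 2, 7]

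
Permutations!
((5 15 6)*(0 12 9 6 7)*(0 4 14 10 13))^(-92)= ((0 12 9 6 5 15 7 4 14 10 13))^(-92)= (0 4 6 13 7 9 10 15 12 14 5)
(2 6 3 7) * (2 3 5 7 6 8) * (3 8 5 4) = [0, 1, 5, 6, 3, 7, 4, 8, 2] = (2 5 7 8)(3 6 4)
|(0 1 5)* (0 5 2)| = 3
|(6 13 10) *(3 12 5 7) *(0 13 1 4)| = |(0 13 10 6 1 4)(3 12 5 7)| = 12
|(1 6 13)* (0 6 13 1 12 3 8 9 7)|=|(0 6 1 13 12 3 8 9 7)|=9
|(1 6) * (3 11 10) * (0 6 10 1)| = 4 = |(0 6)(1 10 3 11)|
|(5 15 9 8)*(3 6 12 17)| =|(3 6 12 17)(5 15 9 8)| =4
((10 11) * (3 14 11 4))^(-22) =((3 14 11 10 4))^(-22) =(3 10 14 4 11)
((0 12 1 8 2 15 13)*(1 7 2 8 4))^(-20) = (0 15 7)(2 12 13)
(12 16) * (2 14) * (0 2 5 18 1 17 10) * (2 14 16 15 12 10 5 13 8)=(0 14 13 8 2 16 10)(1 17 5 18)(12 15)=[14, 17, 16, 3, 4, 18, 6, 7, 2, 9, 0, 11, 15, 8, 13, 12, 10, 5, 1]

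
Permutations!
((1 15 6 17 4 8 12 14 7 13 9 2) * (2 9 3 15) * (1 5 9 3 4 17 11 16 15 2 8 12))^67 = (17)(1 8)(2 3 9 5)(4 14 13 12 7)(6 15 16 11)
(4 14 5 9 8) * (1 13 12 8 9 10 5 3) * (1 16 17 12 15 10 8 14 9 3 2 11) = (1 13 15 10 5 8 4 9 3 16 17 12 14 2 11) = [0, 13, 11, 16, 9, 8, 6, 7, 4, 3, 5, 1, 14, 15, 2, 10, 17, 12]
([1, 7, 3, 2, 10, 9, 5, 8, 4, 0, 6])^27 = [0, 1, 3, 2, 4, 5, 6, 7, 8, 9, 10]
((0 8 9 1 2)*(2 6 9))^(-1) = ((0 8 2)(1 6 9))^(-1) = (0 2 8)(1 9 6)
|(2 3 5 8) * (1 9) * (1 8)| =6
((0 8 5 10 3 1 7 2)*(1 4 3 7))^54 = (10)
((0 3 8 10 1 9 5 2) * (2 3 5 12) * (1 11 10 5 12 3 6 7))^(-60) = (12)(1 8 7 3 6 9 5)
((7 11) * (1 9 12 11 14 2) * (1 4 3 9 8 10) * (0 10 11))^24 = ((0 10 1 8 11 7 14 2 4 3 9 12))^24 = (14)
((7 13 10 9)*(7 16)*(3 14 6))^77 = (3 6 14)(7 10 16 13 9)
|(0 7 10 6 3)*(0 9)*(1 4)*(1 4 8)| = |(0 7 10 6 3 9)(1 8)| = 6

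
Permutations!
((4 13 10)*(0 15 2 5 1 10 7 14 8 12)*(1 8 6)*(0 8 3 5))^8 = (0 2 15)(1 10 4 13 7 14 6)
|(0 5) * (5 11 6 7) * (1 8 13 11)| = 8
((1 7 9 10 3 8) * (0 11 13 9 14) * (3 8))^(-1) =((0 11 13 9 10 8 1 7 14))^(-1) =(0 14 7 1 8 10 9 13 11)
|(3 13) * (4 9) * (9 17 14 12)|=10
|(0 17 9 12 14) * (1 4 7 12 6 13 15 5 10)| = 13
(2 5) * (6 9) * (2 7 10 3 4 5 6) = [0, 1, 6, 4, 5, 7, 9, 10, 8, 2, 3] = (2 6 9)(3 4 5 7 10)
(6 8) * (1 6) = (1 6 8) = [0, 6, 2, 3, 4, 5, 8, 7, 1]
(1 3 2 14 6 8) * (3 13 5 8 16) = (1 13 5 8)(2 14 6 16 3) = [0, 13, 14, 2, 4, 8, 16, 7, 1, 9, 10, 11, 12, 5, 6, 15, 3]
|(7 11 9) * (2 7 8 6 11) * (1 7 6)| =7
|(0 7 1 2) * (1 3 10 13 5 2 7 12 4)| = |(0 12 4 1 7 3 10 13 5 2)| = 10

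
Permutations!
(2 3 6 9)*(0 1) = (0 1)(2 3 6 9) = [1, 0, 3, 6, 4, 5, 9, 7, 8, 2]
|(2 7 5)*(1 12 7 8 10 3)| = |(1 12 7 5 2 8 10 3)| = 8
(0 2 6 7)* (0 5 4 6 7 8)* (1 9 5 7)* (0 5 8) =(0 2 1 9 8 5 4 6) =[2, 9, 1, 3, 6, 4, 0, 7, 5, 8]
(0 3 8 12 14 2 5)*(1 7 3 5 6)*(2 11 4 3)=(0 5)(1 7 2 6)(3 8 12 14 11 4)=[5, 7, 6, 8, 3, 0, 1, 2, 12, 9, 10, 4, 14, 13, 11]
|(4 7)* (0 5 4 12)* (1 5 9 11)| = |(0 9 11 1 5 4 7 12)| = 8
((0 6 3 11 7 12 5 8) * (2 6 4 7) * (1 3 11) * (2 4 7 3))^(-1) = (0 8 5 12 7)(1 3 4 11 6 2)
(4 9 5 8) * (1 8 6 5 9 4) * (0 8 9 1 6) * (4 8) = (0 4 8 6 5)(1 9) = [4, 9, 2, 3, 8, 0, 5, 7, 6, 1]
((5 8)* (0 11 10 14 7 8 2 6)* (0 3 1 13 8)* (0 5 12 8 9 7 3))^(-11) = (0 11 10 14 3 1 13 9 7 5 2 6)(8 12)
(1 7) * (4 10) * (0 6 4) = (0 6 4 10)(1 7) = [6, 7, 2, 3, 10, 5, 4, 1, 8, 9, 0]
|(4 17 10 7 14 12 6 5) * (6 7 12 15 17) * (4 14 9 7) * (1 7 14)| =|(1 7 9 14 15 17 10 12 4 6 5)| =11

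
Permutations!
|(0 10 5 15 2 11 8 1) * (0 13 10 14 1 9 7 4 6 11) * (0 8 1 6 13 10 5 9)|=|(0 14 6 11 1 10 9 7 4 13 5 15 2 8)|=14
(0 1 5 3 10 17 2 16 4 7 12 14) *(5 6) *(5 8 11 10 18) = [1, 6, 16, 18, 7, 3, 8, 12, 11, 9, 17, 10, 14, 13, 0, 15, 4, 2, 5] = (0 1 6 8 11 10 17 2 16 4 7 12 14)(3 18 5)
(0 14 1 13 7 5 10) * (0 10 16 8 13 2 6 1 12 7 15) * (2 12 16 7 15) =(0 14 16 8 13 2 6 1 12 15)(5 7) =[14, 12, 6, 3, 4, 7, 1, 5, 13, 9, 10, 11, 15, 2, 16, 0, 8]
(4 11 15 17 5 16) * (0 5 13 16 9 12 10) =(0 5 9 12 10)(4 11 15 17 13 16) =[5, 1, 2, 3, 11, 9, 6, 7, 8, 12, 0, 15, 10, 16, 14, 17, 4, 13]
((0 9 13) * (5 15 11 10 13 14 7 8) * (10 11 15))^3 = ((15)(0 9 14 7 8 5 10 13))^3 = (15)(0 7 10 9 8 13 14 5)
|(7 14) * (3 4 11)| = 6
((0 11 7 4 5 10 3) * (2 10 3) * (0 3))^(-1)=(0 5 4 7 11)(2 10)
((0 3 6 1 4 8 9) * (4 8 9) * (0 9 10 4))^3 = ((0 3 6 1 8)(4 10))^3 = (0 1 3 8 6)(4 10)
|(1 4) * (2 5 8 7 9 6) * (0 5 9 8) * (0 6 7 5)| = 6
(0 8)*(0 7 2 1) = (0 8 7 2 1) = [8, 0, 1, 3, 4, 5, 6, 2, 7]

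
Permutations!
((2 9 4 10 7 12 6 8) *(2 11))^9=((2 9 4 10 7 12 6 8 11))^9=(12)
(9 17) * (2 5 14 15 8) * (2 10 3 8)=[0, 1, 5, 8, 4, 14, 6, 7, 10, 17, 3, 11, 12, 13, 15, 2, 16, 9]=(2 5 14 15)(3 8 10)(9 17)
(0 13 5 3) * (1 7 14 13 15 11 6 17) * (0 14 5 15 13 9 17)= (0 13 15 11 6)(1 7 5 3 14 9 17)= [13, 7, 2, 14, 4, 3, 0, 5, 8, 17, 10, 6, 12, 15, 9, 11, 16, 1]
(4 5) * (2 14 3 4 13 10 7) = [0, 1, 14, 4, 5, 13, 6, 2, 8, 9, 7, 11, 12, 10, 3] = (2 14 3 4 5 13 10 7)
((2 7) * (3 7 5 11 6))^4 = ((2 5 11 6 3 7))^4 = (2 3 11)(5 7 6)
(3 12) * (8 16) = (3 12)(8 16) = [0, 1, 2, 12, 4, 5, 6, 7, 16, 9, 10, 11, 3, 13, 14, 15, 8]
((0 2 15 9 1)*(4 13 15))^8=(0 2 4 13 15 9 1)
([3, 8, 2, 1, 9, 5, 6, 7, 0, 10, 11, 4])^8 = [0, 1, 2, 3, 4, 5, 6, 7, 8, 9, 10, 11]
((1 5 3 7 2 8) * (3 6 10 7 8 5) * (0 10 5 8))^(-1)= ((0 10 7 2 8 1 3)(5 6))^(-1)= (0 3 1 8 2 7 10)(5 6)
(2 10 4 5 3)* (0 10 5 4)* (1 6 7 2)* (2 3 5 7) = (0 10)(1 6 2 7 3) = [10, 6, 7, 1, 4, 5, 2, 3, 8, 9, 0]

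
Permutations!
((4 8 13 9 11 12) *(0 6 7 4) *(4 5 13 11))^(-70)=(13)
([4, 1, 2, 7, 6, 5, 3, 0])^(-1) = (0 7 3 6 4)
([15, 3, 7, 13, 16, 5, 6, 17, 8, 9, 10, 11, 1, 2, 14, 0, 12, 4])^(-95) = (0 15)(1 7 12 2 16 13 4 3 17)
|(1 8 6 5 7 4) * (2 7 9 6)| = |(1 8 2 7 4)(5 9 6)| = 15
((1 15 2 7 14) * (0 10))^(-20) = (15) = ((0 10)(1 15 2 7 14))^(-20)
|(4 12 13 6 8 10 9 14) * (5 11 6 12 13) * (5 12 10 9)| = |(4 13 10 5 11 6 8 9 14)| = 9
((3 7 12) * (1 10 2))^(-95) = ((1 10 2)(3 7 12))^(-95) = (1 10 2)(3 7 12)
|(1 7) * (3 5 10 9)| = |(1 7)(3 5 10 9)| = 4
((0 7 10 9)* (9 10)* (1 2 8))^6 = (10)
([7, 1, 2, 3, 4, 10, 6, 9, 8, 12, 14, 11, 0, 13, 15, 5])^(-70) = [9, 1, 2, 3, 4, 14, 6, 12, 8, 0, 15, 11, 7, 13, 5, 10]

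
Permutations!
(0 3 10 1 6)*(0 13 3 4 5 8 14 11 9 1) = (0 4 5 8 14 11 9 1 6 13 3 10) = [4, 6, 2, 10, 5, 8, 13, 7, 14, 1, 0, 9, 12, 3, 11]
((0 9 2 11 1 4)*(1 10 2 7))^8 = ((0 9 7 1 4)(2 11 10))^8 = (0 1 9 4 7)(2 10 11)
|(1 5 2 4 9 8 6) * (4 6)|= 12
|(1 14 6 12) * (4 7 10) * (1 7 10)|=|(1 14 6 12 7)(4 10)|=10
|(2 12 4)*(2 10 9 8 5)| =|(2 12 4 10 9 8 5)| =7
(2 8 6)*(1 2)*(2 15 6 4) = [0, 15, 8, 3, 2, 5, 1, 7, 4, 9, 10, 11, 12, 13, 14, 6] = (1 15 6)(2 8 4)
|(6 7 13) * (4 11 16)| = |(4 11 16)(6 7 13)| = 3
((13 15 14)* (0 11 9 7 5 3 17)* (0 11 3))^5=(0 7 11 3 5 9 17)(13 14 15)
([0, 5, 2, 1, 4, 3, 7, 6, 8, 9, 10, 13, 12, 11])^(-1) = (1 3 5)(6 7)(11 13)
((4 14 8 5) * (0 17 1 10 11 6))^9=(0 10)(1 6)(4 14 8 5)(11 17)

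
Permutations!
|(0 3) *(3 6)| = 3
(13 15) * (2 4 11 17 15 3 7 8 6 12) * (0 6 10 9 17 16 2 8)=[6, 1, 4, 7, 11, 5, 12, 0, 10, 17, 9, 16, 8, 3, 14, 13, 2, 15]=(0 6 12 8 10 9 17 15 13 3 7)(2 4 11 16)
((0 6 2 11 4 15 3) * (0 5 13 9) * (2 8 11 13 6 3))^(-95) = (0 8 2 3 11 13 5 4 9 6 15)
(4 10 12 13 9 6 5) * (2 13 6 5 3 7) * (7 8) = [0, 1, 13, 8, 10, 4, 3, 2, 7, 5, 12, 11, 6, 9] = (2 13 9 5 4 10 12 6 3 8 7)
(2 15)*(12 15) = [0, 1, 12, 3, 4, 5, 6, 7, 8, 9, 10, 11, 15, 13, 14, 2] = (2 12 15)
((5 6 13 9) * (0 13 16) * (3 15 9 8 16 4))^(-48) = (16)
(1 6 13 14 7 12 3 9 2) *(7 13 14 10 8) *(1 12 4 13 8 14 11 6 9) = (1 9 2 12 3)(4 13 10 14 8 7)(6 11) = [0, 9, 12, 1, 13, 5, 11, 4, 7, 2, 14, 6, 3, 10, 8]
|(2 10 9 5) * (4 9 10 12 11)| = |(2 12 11 4 9 5)| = 6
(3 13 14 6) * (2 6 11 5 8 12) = (2 6 3 13 14 11 5 8 12) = [0, 1, 6, 13, 4, 8, 3, 7, 12, 9, 10, 5, 2, 14, 11]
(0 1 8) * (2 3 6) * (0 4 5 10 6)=(0 1 8 4 5 10 6 2 3)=[1, 8, 3, 0, 5, 10, 2, 7, 4, 9, 6]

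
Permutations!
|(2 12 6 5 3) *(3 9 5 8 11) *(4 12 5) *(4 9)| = |(2 5 4 12 6 8 11 3)| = 8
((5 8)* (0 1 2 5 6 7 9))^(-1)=((0 1 2 5 8 6 7 9))^(-1)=(0 9 7 6 8 5 2 1)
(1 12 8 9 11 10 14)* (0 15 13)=(0 15 13)(1 12 8 9 11 10 14)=[15, 12, 2, 3, 4, 5, 6, 7, 9, 11, 14, 10, 8, 0, 1, 13]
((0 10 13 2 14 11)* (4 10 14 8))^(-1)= (0 11 14)(2 13 10 4 8)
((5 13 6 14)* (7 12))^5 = ((5 13 6 14)(7 12))^5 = (5 13 6 14)(7 12)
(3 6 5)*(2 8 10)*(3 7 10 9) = (2 8 9 3 6 5 7 10) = [0, 1, 8, 6, 4, 7, 5, 10, 9, 3, 2]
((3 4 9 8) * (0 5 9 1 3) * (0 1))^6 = ((0 5 9 8 1 3 4))^6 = (0 4 3 1 8 9 5)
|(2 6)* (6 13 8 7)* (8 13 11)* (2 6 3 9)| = |(13)(2 11 8 7 3 9)| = 6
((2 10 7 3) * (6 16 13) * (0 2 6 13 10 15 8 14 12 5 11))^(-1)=((0 2 15 8 14 12 5 11)(3 6 16 10 7))^(-1)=(0 11 5 12 14 8 15 2)(3 7 10 16 6)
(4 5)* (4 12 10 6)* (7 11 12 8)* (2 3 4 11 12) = (2 3 4 5 8 7 12 10 6 11) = [0, 1, 3, 4, 5, 8, 11, 12, 7, 9, 6, 2, 10]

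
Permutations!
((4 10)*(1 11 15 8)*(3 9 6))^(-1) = (1 8 15 11)(3 6 9)(4 10)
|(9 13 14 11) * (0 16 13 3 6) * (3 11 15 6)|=|(0 16 13 14 15 6)(9 11)|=6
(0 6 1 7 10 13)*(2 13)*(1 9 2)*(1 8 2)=(0 6 9 1 7 10 8 2 13)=[6, 7, 13, 3, 4, 5, 9, 10, 2, 1, 8, 11, 12, 0]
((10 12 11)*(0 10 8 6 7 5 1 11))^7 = (0 10 12)(1 11 8 6 7 5)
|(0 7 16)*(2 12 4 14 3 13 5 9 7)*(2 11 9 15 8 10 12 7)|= |(0 11 9 2 7 16)(3 13 5 15 8 10 12 4 14)|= 18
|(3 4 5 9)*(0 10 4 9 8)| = 10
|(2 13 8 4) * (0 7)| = 4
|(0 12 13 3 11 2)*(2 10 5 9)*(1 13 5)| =|(0 12 5 9 2)(1 13 3 11 10)| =5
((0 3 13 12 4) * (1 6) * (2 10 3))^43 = ((0 2 10 3 13 12 4)(1 6))^43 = (0 2 10 3 13 12 4)(1 6)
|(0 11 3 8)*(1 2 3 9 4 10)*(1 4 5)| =8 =|(0 11 9 5 1 2 3 8)(4 10)|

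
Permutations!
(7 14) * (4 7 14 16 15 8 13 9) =(4 7 16 15 8 13 9) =[0, 1, 2, 3, 7, 5, 6, 16, 13, 4, 10, 11, 12, 9, 14, 8, 15]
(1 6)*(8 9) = (1 6)(8 9) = [0, 6, 2, 3, 4, 5, 1, 7, 9, 8]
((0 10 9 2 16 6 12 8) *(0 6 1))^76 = (0 16 9)(1 2 10)(6 12 8)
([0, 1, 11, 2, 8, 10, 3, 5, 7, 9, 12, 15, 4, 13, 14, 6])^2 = (2 15 3 11 6)(4 7 10)(5 12 8)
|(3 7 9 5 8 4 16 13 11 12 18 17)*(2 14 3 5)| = 45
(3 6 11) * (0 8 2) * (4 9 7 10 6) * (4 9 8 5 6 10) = (0 5 6 11 3 9 7 4 8 2) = [5, 1, 0, 9, 8, 6, 11, 4, 2, 7, 10, 3]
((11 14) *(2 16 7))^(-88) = ((2 16 7)(11 14))^(-88) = (2 7 16)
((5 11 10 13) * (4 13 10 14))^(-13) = ((4 13 5 11 14))^(-13) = (4 5 14 13 11)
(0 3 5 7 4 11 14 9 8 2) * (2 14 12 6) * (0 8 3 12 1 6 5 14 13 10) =(0 12 5 7 4 11 1 6 2 8 13 10)(3 14 9) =[12, 6, 8, 14, 11, 7, 2, 4, 13, 3, 0, 1, 5, 10, 9]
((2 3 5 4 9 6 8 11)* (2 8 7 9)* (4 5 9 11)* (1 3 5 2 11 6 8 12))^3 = ((1 3 9 8 4 11 12)(2 5)(6 7))^3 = (1 8 12 9 11 3 4)(2 5)(6 7)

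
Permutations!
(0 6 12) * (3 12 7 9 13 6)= [3, 1, 2, 12, 4, 5, 7, 9, 8, 13, 10, 11, 0, 6]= (0 3 12)(6 7 9 13)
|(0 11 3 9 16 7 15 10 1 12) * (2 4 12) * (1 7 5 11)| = |(0 1 2 4 12)(3 9 16 5 11)(7 15 10)| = 15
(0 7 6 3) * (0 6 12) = [7, 1, 2, 6, 4, 5, 3, 12, 8, 9, 10, 11, 0] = (0 7 12)(3 6)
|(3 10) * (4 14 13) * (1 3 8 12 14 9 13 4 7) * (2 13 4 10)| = 20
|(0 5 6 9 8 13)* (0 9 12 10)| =|(0 5 6 12 10)(8 13 9)| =15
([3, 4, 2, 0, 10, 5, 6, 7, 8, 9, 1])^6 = [0, 1, 2, 3, 4, 5, 6, 7, 8, 9, 10]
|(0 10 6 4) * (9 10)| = 5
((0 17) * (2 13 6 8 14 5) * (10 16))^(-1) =(0 17)(2 5 14 8 6 13)(10 16)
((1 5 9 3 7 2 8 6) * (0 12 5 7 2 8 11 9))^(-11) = (0 12 5)(1 7 8 6)(2 11 9 3)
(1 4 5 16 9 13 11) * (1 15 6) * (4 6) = (1 6)(4 5 16 9 13 11 15) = [0, 6, 2, 3, 5, 16, 1, 7, 8, 13, 10, 15, 12, 11, 14, 4, 9]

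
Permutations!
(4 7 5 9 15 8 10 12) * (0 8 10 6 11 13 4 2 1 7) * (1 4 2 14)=[8, 7, 4, 3, 0, 9, 11, 5, 6, 15, 12, 13, 14, 2, 1, 10]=(0 8 6 11 13 2 4)(1 7 5 9 15 10 12 14)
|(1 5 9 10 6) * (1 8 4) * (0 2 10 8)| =|(0 2 10 6)(1 5 9 8 4)| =20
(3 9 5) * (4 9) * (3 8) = [0, 1, 2, 4, 9, 8, 6, 7, 3, 5] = (3 4 9 5 8)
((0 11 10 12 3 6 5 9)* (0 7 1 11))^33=((1 11 10 12 3 6 5 9 7))^33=(1 5 12)(3 11 9)(6 10 7)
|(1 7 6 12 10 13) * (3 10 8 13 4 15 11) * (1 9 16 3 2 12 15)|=14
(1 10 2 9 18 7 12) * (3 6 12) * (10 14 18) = [0, 14, 9, 6, 4, 5, 12, 3, 8, 10, 2, 11, 1, 13, 18, 15, 16, 17, 7] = (1 14 18 7 3 6 12)(2 9 10)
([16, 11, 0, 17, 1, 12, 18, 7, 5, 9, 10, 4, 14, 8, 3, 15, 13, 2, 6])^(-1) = [2, 4, 17, 14, 11, 8, 18, 7, 13, 9, 10, 1, 5, 16, 12, 15, 0, 3, 6]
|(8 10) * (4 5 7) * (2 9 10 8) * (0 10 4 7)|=6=|(0 10 2 9 4 5)|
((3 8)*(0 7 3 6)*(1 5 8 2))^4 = (0 1)(2 6)(3 8)(5 7)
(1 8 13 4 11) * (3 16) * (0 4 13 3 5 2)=(0 4 11 1 8 3 16 5 2)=[4, 8, 0, 16, 11, 2, 6, 7, 3, 9, 10, 1, 12, 13, 14, 15, 5]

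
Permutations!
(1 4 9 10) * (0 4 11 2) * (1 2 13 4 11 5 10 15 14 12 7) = (0 11 13 4 9 15 14 12 7 1 5 10 2) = [11, 5, 0, 3, 9, 10, 6, 1, 8, 15, 2, 13, 7, 4, 12, 14]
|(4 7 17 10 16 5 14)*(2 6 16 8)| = 10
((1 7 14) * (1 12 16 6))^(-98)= (1 16 14)(6 12 7)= ((1 7 14 12 16 6))^(-98)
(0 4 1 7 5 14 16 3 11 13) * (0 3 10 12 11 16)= (0 4 1 7 5 14)(3 16 10 12 11 13)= [4, 7, 2, 16, 1, 14, 6, 5, 8, 9, 12, 13, 11, 3, 0, 15, 10]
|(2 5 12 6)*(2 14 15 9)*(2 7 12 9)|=|(2 5 9 7 12 6 14 15)|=8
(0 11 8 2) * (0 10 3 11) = (2 10 3 11 8) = [0, 1, 10, 11, 4, 5, 6, 7, 2, 9, 3, 8]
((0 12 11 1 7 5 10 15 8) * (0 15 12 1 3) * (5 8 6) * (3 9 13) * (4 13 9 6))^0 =(15)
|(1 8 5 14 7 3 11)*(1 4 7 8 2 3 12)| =21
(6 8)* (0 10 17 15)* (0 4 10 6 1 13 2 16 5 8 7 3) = [6, 13, 16, 0, 10, 8, 7, 3, 1, 9, 17, 11, 12, 2, 14, 4, 5, 15] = (0 6 7 3)(1 13 2 16 5 8)(4 10 17 15)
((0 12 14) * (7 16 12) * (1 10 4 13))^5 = ((0 7 16 12 14)(1 10 4 13))^5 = (16)(1 10 4 13)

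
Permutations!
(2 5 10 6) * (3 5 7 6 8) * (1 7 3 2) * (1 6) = (1 7)(2 3 5 10 8) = [0, 7, 3, 5, 4, 10, 6, 1, 2, 9, 8]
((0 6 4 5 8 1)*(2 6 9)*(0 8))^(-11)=((0 9 2 6 4 5)(1 8))^(-11)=(0 9 2 6 4 5)(1 8)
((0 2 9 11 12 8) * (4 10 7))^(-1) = ((0 2 9 11 12 8)(4 10 7))^(-1) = (0 8 12 11 9 2)(4 7 10)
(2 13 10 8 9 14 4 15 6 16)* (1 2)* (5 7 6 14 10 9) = (1 2 13 9 10 8 5 7 6 16)(4 15 14) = [0, 2, 13, 3, 15, 7, 16, 6, 5, 10, 8, 11, 12, 9, 4, 14, 1]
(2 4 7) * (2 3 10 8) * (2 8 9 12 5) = (2 4 7 3 10 9 12 5) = [0, 1, 4, 10, 7, 2, 6, 3, 8, 12, 9, 11, 5]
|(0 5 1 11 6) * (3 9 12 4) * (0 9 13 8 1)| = 18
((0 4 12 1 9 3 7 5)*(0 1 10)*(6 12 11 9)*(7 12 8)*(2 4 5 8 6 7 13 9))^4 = (0 8 12 1 9)(2 4 11)(3 5 13 10 7)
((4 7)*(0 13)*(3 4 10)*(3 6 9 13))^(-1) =(0 13 9 6 10 7 4 3)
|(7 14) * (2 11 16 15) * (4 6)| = 4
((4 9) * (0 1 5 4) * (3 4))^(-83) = (0 1 5 3 4 9)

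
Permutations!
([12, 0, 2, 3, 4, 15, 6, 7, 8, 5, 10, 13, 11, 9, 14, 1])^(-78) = [11, 12, 2, 3, 4, 1, 6, 7, 8, 15, 10, 9, 13, 5, 14, 0]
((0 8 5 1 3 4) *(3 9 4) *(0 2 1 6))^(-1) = ((0 8 5 6)(1 9 4 2))^(-1) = (0 6 5 8)(1 2 4 9)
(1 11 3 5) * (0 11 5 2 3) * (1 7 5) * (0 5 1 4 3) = (0 11 5 7 1 4 3 2) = [11, 4, 0, 2, 3, 7, 6, 1, 8, 9, 10, 5]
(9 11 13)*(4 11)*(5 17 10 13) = (4 11 5 17 10 13 9) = [0, 1, 2, 3, 11, 17, 6, 7, 8, 4, 13, 5, 12, 9, 14, 15, 16, 10]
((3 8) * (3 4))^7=(3 8 4)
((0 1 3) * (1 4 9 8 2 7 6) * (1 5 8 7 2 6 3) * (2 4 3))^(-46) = (2 9)(4 7)(5 6 8)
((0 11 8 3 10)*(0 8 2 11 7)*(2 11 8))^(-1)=(11)(0 7)(2 10 3 8)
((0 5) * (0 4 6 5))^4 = ((4 6 5))^4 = (4 6 5)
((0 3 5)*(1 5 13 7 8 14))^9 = (0 3 13 7 8 14 1 5)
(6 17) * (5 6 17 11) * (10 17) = (5 6 11)(10 17) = [0, 1, 2, 3, 4, 6, 11, 7, 8, 9, 17, 5, 12, 13, 14, 15, 16, 10]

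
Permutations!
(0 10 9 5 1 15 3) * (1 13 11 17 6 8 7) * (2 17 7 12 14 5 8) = (0 10 9 8 12 14 5 13 11 7 1 15 3)(2 17 6) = [10, 15, 17, 0, 4, 13, 2, 1, 12, 8, 9, 7, 14, 11, 5, 3, 16, 6]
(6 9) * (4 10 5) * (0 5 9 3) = (0 5 4 10 9 6 3) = [5, 1, 2, 0, 10, 4, 3, 7, 8, 6, 9]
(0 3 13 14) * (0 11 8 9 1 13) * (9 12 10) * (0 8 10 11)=(0 3 8 12 11 10 9 1 13 14)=[3, 13, 2, 8, 4, 5, 6, 7, 12, 1, 9, 10, 11, 14, 0]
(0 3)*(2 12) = (0 3)(2 12) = [3, 1, 12, 0, 4, 5, 6, 7, 8, 9, 10, 11, 2]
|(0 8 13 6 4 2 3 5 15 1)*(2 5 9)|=24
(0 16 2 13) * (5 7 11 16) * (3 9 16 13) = [5, 1, 3, 9, 4, 7, 6, 11, 8, 16, 10, 13, 12, 0, 14, 15, 2] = (0 5 7 11 13)(2 3 9 16)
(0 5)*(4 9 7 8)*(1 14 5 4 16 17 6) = (0 4 9 7 8 16 17 6 1 14 5) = [4, 14, 2, 3, 9, 0, 1, 8, 16, 7, 10, 11, 12, 13, 5, 15, 17, 6]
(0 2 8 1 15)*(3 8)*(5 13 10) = (0 2 3 8 1 15)(5 13 10) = [2, 15, 3, 8, 4, 13, 6, 7, 1, 9, 5, 11, 12, 10, 14, 0]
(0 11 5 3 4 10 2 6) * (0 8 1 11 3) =(0 3 4 10 2 6 8 1 11 5) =[3, 11, 6, 4, 10, 0, 8, 7, 1, 9, 2, 5]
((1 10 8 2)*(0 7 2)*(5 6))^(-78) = (10) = ((0 7 2 1 10 8)(5 6))^(-78)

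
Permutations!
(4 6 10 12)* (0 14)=[14, 1, 2, 3, 6, 5, 10, 7, 8, 9, 12, 11, 4, 13, 0]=(0 14)(4 6 10 12)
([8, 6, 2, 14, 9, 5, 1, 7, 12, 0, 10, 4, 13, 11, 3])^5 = (0 4 13 8 9 11 12)(1 6)(3 14)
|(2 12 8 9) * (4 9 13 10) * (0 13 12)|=6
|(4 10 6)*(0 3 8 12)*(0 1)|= |(0 3 8 12 1)(4 10 6)|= 15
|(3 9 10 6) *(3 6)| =|(3 9 10)| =3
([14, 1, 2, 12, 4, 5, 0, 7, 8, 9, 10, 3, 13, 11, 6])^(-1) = [6, 1, 2, 11, 4, 5, 14, 7, 8, 9, 10, 13, 3, 12, 0]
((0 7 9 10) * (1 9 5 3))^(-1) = (0 10 9 1 3 5 7)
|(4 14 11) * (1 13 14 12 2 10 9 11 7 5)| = |(1 13 14 7 5)(2 10 9 11 4 12)| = 30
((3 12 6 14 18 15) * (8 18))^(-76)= ((3 12 6 14 8 18 15))^(-76)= (3 12 6 14 8 18 15)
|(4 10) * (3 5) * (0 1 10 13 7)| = |(0 1 10 4 13 7)(3 5)| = 6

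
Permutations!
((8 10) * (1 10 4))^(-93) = ((1 10 8 4))^(-93) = (1 4 8 10)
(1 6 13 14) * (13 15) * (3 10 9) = [0, 6, 2, 10, 4, 5, 15, 7, 8, 3, 9, 11, 12, 14, 1, 13] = (1 6 15 13 14)(3 10 9)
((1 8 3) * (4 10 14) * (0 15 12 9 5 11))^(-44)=(0 5 12)(1 8 3)(4 10 14)(9 15 11)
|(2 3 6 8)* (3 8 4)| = |(2 8)(3 6 4)| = 6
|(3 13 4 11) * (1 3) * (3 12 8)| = 7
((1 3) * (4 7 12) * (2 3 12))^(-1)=((1 12 4 7 2 3))^(-1)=(1 3 2 7 4 12)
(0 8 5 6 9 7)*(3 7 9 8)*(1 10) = (0 3 7)(1 10)(5 6 8) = [3, 10, 2, 7, 4, 6, 8, 0, 5, 9, 1]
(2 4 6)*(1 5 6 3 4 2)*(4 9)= (1 5 6)(3 9 4)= [0, 5, 2, 9, 3, 6, 1, 7, 8, 4]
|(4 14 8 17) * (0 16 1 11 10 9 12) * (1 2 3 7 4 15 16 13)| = |(0 13 1 11 10 9 12)(2 3 7 4 14 8 17 15 16)| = 63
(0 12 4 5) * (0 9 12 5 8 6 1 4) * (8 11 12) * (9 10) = (0 5 10 9 8 6 1 4 11 12) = [5, 4, 2, 3, 11, 10, 1, 7, 6, 8, 9, 12, 0]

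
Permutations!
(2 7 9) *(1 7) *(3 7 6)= (1 6 3 7 9 2)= [0, 6, 1, 7, 4, 5, 3, 9, 8, 2]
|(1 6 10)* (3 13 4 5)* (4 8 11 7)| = |(1 6 10)(3 13 8 11 7 4 5)| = 21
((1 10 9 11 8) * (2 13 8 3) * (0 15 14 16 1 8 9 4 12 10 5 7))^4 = ((0 15 14 16 1 5 7)(2 13 9 11 3)(4 12 10))^4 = (0 1 15 5 14 7 16)(2 3 11 9 13)(4 12 10)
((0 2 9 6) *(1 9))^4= ((0 2 1 9 6))^4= (0 6 9 1 2)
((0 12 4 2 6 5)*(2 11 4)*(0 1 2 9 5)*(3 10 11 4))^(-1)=(0 6 2 1 5 9 12)(3 11 10)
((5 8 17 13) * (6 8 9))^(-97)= ((5 9 6 8 17 13))^(-97)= (5 13 17 8 6 9)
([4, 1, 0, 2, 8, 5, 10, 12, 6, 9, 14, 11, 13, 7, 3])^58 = (0 8 10 3)(2 4 6 14)(7 12 13)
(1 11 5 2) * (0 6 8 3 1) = (0 6 8 3 1 11 5 2) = [6, 11, 0, 1, 4, 2, 8, 7, 3, 9, 10, 5]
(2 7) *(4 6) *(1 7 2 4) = (1 7 4 6) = [0, 7, 2, 3, 6, 5, 1, 4]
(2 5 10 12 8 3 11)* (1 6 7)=(1 6 7)(2 5 10 12 8 3 11)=[0, 6, 5, 11, 4, 10, 7, 1, 3, 9, 12, 2, 8]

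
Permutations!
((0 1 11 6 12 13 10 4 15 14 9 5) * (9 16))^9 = ((0 1 11 6 12 13 10 4 15 14 16 9 5))^9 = (0 14 13 1 16 10 11 9 4 6 5 15 12)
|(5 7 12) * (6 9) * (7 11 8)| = |(5 11 8 7 12)(6 9)| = 10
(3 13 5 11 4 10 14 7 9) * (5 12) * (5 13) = [0, 1, 2, 5, 10, 11, 6, 9, 8, 3, 14, 4, 13, 12, 7] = (3 5 11 4 10 14 7 9)(12 13)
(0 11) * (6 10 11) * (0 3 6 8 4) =(0 8 4)(3 6 10 11) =[8, 1, 2, 6, 0, 5, 10, 7, 4, 9, 11, 3]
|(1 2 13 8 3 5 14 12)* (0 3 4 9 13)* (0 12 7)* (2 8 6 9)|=15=|(0 3 5 14 7)(1 8 4 2 12)(6 9 13)|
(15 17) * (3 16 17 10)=(3 16 17 15 10)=[0, 1, 2, 16, 4, 5, 6, 7, 8, 9, 3, 11, 12, 13, 14, 10, 17, 15]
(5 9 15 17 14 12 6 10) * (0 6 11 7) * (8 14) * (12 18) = (0 6 10 5 9 15 17 8 14 18 12 11 7) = [6, 1, 2, 3, 4, 9, 10, 0, 14, 15, 5, 7, 11, 13, 18, 17, 16, 8, 12]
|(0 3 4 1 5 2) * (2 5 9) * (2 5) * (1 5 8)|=|(0 3 4 5 2)(1 9 8)|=15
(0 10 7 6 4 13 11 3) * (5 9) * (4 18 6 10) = (0 4 13 11 3)(5 9)(6 18)(7 10) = [4, 1, 2, 0, 13, 9, 18, 10, 8, 5, 7, 3, 12, 11, 14, 15, 16, 17, 6]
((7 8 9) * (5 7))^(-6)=((5 7 8 9))^(-6)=(5 8)(7 9)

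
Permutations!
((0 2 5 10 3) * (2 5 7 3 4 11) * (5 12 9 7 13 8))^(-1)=(0 3 7 9 12)(2 11 4 10 5 8 13)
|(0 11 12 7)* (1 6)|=4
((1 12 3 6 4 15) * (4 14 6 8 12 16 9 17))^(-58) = (1 9 4)(3 12 8)(15 16 17)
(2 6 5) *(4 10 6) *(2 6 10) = (10)(2 4)(5 6) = [0, 1, 4, 3, 2, 6, 5, 7, 8, 9, 10]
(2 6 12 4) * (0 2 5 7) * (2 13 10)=(0 13 10 2 6 12 4 5 7)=[13, 1, 6, 3, 5, 7, 12, 0, 8, 9, 2, 11, 4, 10]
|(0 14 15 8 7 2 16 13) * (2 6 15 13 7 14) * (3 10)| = 18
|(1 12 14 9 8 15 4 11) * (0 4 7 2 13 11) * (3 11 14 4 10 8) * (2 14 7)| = |(0 10 8 15 2 13 7 14 9 3 11 1 12 4)| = 14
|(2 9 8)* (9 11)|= 4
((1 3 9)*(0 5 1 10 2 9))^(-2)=(0 1)(2 9 10)(3 5)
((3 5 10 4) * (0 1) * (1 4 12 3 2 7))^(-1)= (0 1 7 2 4)(3 12 10 5)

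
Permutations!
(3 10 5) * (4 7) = (3 10 5)(4 7) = [0, 1, 2, 10, 7, 3, 6, 4, 8, 9, 5]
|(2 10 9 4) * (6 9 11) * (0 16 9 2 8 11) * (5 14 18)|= 9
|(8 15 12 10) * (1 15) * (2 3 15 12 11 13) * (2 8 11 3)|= |(1 12 10 11 13 8)(3 15)|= 6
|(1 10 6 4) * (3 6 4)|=|(1 10 4)(3 6)|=6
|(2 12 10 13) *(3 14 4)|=12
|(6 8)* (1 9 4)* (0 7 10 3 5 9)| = |(0 7 10 3 5 9 4 1)(6 8)| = 8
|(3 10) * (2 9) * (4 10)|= 6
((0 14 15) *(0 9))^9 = ((0 14 15 9))^9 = (0 14 15 9)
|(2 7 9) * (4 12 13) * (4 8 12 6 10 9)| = 6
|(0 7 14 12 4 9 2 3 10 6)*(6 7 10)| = 10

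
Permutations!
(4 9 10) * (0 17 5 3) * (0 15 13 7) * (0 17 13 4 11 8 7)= (0 13)(3 15 4 9 10 11 8 7 17 5)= [13, 1, 2, 15, 9, 3, 6, 17, 7, 10, 11, 8, 12, 0, 14, 4, 16, 5]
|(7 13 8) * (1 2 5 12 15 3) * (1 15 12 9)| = |(1 2 5 9)(3 15)(7 13 8)| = 12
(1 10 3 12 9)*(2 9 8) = (1 10 3 12 8 2 9) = [0, 10, 9, 12, 4, 5, 6, 7, 2, 1, 3, 11, 8]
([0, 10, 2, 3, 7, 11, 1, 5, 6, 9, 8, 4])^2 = [0, 8, 2, 3, 5, 4, 10, 11, 1, 9, 6, 7]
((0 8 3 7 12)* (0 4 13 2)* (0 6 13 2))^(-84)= ((0 8 3 7 12 4 2 6 13))^(-84)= (0 2 7)(3 13 4)(6 12 8)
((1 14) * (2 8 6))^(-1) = (1 14)(2 6 8)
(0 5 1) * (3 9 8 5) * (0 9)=(0 3)(1 9 8 5)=[3, 9, 2, 0, 4, 1, 6, 7, 5, 8]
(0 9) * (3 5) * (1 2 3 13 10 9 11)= (0 11 1 2 3 5 13 10 9)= [11, 2, 3, 5, 4, 13, 6, 7, 8, 0, 9, 1, 12, 10]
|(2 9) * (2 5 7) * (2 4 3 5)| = |(2 9)(3 5 7 4)| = 4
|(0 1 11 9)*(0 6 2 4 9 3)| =|(0 1 11 3)(2 4 9 6)| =4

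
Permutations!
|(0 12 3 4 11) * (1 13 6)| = |(0 12 3 4 11)(1 13 6)| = 15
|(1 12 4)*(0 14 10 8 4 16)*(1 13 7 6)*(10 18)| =12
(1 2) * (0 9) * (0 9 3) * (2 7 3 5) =[5, 7, 1, 0, 4, 2, 6, 3, 8, 9] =(9)(0 5 2 1 7 3)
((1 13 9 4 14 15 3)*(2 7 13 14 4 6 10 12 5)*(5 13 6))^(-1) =(1 3 15 14)(2 5 9 13 12 10 6 7)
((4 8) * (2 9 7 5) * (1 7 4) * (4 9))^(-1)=((9)(1 7 5 2 4 8))^(-1)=(9)(1 8 4 2 5 7)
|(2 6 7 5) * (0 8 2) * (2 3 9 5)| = 15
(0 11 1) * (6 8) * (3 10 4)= (0 11 1)(3 10 4)(6 8)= [11, 0, 2, 10, 3, 5, 8, 7, 6, 9, 4, 1]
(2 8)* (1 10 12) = (1 10 12)(2 8) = [0, 10, 8, 3, 4, 5, 6, 7, 2, 9, 12, 11, 1]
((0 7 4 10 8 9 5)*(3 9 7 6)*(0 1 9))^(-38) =(0 6 3)(1 9 5)(4 8)(7 10)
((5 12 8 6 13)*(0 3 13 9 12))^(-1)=((0 3 13 5)(6 9 12 8))^(-1)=(0 5 13 3)(6 8 12 9)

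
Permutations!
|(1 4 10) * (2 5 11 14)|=12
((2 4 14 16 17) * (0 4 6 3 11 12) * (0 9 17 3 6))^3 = (0 16 12 2 14 11 17 4 3 9)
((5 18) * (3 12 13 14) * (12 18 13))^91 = (3 18 5 13 14)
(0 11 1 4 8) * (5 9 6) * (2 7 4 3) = (0 11 1 3 2 7 4 8)(5 9 6) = [11, 3, 7, 2, 8, 9, 5, 4, 0, 6, 10, 1]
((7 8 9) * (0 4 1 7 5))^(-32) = (0 7 5 1 9 4 8)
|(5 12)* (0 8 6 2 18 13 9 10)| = 8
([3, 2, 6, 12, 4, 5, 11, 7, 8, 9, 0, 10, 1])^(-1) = (0 10 11 6 2 1 12 3)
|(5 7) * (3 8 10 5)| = 5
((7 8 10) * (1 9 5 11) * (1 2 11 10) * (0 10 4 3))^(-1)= ((0 10 7 8 1 9 5 4 3)(2 11))^(-1)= (0 3 4 5 9 1 8 7 10)(2 11)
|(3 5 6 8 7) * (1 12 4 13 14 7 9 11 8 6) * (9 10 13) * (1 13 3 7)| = |(1 12 4 9 11 8 10 3 5 13 14)| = 11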